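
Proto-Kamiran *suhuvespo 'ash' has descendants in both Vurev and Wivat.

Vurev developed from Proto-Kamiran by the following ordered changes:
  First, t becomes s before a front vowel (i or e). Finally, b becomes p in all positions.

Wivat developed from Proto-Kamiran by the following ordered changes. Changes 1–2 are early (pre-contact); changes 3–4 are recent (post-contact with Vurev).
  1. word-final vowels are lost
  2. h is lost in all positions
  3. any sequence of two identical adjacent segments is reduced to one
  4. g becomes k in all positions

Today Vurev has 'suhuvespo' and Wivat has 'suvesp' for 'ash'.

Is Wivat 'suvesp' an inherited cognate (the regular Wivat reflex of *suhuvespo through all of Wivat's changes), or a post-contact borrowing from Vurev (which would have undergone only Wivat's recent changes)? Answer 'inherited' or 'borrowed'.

inherited

If inherited, *suhuvespo would pass through all of Wivat's changes:
Wivat: start from *suhuvespo.
  rule 1 (apocope): suhuvespo → suhuvesp
  rule 2 (h-loss): suhuvesp → suuvesp
  rule 3 (degemination): suuvesp → suvesp
  rule 4: no change — suvesp
  ⇒ Wivat suvesp
If borrowed from Vurev 'suhuvespo' after the early changes, it would undergo only the recent ones:
  rule 3 (degemination): no change (suhuvespo)
  rule 4 (unconditioned shift): no change (suhuvespo)
  ⇒ as a loan: suhuvespo
Wivat 'suvesp' matches the inherited outcome exactly, so it is an inherited cognate, not a loan.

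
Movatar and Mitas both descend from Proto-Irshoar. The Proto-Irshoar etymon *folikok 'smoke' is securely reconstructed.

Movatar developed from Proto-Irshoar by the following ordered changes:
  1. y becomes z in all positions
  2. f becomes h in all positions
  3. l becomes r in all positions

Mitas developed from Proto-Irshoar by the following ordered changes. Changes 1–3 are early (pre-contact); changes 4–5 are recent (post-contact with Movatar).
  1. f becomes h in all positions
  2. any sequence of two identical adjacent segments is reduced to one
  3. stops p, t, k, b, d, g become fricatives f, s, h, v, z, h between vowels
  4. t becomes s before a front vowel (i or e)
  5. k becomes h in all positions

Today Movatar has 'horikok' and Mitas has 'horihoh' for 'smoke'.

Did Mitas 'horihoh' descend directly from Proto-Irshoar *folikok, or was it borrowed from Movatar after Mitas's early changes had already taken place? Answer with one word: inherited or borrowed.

borrowed

If inherited, *folikok would pass through all of Mitas's changes:
Mitas: start from *folikok.
  rule 1 (unconditioned shift): folikok → holikok
  rule 2: no change — holikok
  rule 3 (intervocalic lenition): holikok → holihok
  rule 4: no change — holihok
  rule 5 (unconditioned shift): holihok → holihoh
  ⇒ Mitas holihoh
If borrowed from Movatar 'horikok' after the early changes, it would undergo only the recent ones:
  rule 4 (palatalisation): no change (horikok)
  rule 5 (unconditioned shift): horikok → horihoh
  ⇒ as a loan: horihoh
Mitas 'horihoh' matches the loan outcome 'horihoh', not the inherited 'holihoh' — it skipped the early Mitas changes, so it was borrowed from Movatar.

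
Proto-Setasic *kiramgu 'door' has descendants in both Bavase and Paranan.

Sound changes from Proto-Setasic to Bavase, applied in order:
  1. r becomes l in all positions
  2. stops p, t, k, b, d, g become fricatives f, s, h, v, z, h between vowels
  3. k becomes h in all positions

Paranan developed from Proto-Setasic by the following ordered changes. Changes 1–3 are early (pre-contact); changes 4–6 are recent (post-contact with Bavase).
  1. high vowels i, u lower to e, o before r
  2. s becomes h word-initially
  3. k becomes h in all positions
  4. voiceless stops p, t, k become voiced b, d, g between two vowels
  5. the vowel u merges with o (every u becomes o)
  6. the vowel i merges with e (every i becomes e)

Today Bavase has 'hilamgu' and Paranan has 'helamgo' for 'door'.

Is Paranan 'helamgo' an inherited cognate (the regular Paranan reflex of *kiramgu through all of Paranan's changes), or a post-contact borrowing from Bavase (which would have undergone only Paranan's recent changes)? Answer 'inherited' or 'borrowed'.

If inherited, *kiramgu would pass through all of Paranan's changes:
Paranan: *kiramgu
  kiramgu → keramgu   [pre-rhotic lowering]
  keramgu (rule 2 does not apply)
  keramgu → heramgu   [unconditioned shift]
  heramgu (rule 4 does not apply)
  heramgu → heramgo   [vowel merger]
  heramgo (rule 6 does not apply)
  giving Paranan heramgo.
If borrowed from Bavase 'hilamgu' after the early changes, it would undergo only the recent ones:
  rule 4 (intervocalic voicing): no change (hilamgu)
  rule 5 (vowel merger): hilamgu → hilamgo
  rule 6 (vowel merger): hilamgo → helamgo
  ⇒ as a loan: helamgo
Paranan 'helamgo' matches the loan outcome 'helamgo', not the inherited 'heramgo' — it skipped the early Paranan changes, so it was borrowed from Bavase.

borrowed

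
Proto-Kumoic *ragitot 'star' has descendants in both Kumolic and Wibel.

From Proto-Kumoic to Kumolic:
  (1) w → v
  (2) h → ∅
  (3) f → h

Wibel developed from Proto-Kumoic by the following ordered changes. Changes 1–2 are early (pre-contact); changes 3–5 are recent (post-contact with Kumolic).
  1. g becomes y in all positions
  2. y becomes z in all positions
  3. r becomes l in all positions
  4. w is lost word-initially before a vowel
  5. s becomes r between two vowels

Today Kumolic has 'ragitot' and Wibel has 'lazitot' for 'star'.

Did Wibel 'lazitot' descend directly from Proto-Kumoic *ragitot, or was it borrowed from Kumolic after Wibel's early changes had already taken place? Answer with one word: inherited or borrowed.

If inherited, *ragitot would pass through all of Wibel's changes:
Wibel: *ragitot > rayitot > razitot > lazitot  (by unconditioned shift, unconditioned shift, unconditioned shift)
If borrowed from Kumolic 'ragitot' after the early changes, it would undergo only the recent ones:
  rule 3 (unconditioned shift): ragitot → lagitot
  rule 4 (glide loss): no change (lagitot)
  rule 5 (rhotacism): no change (lagitot)
  ⇒ as a loan: lagitot
Wibel 'lazitot' matches the inherited outcome exactly, so it is an inherited cognate, not a loan.

inherited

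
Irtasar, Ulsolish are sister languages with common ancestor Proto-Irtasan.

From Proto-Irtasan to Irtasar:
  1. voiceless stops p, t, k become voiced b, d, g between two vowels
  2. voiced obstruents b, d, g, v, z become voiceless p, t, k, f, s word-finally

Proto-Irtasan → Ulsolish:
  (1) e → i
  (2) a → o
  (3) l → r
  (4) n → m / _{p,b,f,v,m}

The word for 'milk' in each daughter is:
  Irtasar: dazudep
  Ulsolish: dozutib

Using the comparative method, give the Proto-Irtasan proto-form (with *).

*dazuteb

Position 2: Irtasar has a, Ulsolish has o. Irtasar preserves a here (none of its changes turn any other segment into a), so the proto-segment is *a.
Position 6: Irtasar has e, Ulsolish has i. Irtasar preserves e here (none of its changes turn any other segment into e), so the proto-segment is *e.
This points to *dazuteb. Verify forward in each daughter:
Irtasar: start from *dazuteb.
  rule 1 (intervocalic voicing): dazuteb → dazudeb
  rule 2 (final devoicing): dazudeb → dazudep
  ⇒ Irtasar dazudep
Ulsolish: *dazuteb > dazutib > dozutib  (by vowel merger, vowel merger)
No other proto-form is consistent with every reflex, so the reconstruction is *dazuteb.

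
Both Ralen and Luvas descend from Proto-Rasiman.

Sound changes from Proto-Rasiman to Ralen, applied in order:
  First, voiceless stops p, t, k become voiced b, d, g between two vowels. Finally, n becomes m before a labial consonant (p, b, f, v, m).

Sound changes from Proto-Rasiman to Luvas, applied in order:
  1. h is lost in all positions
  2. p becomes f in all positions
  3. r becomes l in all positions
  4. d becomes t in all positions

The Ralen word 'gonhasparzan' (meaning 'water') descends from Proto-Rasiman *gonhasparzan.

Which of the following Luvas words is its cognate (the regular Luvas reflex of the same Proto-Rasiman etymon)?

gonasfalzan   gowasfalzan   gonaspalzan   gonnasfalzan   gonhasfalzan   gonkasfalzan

gonasfalzan

Luvas: *gonhasparzan > gonasparzan > gonasfarzan > gonasfalzan  (by h-loss, unconditioned shift, unconditioned shift)
The other candidates each miss or misapply at least one Luvas change.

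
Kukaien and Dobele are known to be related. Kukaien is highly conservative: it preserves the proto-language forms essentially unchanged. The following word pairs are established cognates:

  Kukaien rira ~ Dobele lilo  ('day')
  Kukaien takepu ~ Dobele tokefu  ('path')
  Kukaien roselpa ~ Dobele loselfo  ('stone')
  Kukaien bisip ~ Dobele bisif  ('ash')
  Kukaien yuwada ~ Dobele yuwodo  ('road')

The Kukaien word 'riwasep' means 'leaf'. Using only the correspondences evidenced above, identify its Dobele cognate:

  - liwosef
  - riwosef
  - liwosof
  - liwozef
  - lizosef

rira ~ lilo — Kukaien r corresponds to Dobele l word-initially before a front vowel.
takepu ~ tokefu, yuwada ~ yuwodo — Kukaien a corresponds to Dobele o after a consonant, before a consonant other than r, m, n, p, b, f, v.
bisip ~ bisif — Kukaien p corresponds to Dobele f word-finally.
Applying these to Kukaien 'riwasep':
  riwasep → liwasep   (r→l word-initially before a front vowel)
  liwasep → liwosep   (a→o after a consonant, before a consonant other than r, m, n, p, b, f, v)
  liwosep → liwosef   (p→f word-finally)
So the Dobele cognate is 'liwosef'.

liwosef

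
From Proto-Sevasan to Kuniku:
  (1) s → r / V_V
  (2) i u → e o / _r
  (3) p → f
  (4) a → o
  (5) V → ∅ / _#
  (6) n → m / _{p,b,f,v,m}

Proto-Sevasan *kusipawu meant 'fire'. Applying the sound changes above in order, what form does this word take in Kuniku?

korifow

Kuniku: start from *kusipawu.
  rule 1 (rhotacism): kusipawu → kuripawu
  rule 2 (pre-rhotic lowering): kuripawu → koripawu
  rule 3 (unconditioned shift): koripawu → korifawu
  rule 4 (vowel merger): korifawu → korifowu
  rule 5 (apocope): korifowu → korifow
  rule 6: no change — korifow
  ⇒ Kuniku korifow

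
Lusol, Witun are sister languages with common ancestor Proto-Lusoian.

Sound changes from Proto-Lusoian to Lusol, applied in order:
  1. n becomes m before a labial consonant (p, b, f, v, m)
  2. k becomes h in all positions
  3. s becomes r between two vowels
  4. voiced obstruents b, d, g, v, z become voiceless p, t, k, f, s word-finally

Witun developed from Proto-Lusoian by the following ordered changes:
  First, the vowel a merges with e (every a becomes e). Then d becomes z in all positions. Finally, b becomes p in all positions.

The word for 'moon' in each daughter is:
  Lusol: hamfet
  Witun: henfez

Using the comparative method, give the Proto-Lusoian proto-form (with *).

Position 2: Lusol has a, Witun has e. Lusol preserves a here (none of its changes turn any other segment into a), so the proto-segment is *a.
Position 3: Lusol has m, Witun has n. Witun preserves n here (none of its changes turn any other segment into n), so the proto-segment is *n.
Position 6: Lusol has t, Witun has z. Taking the neighbouring segments as reconstructed: Lusol t could go back to *t or *d; Witun z could go back to *d or *z — the one source consistent with every daughter is *d.
The remaining positions agree across the daughters. Check the candidate against every language:
Lusol: *hanfed
  hanfed → hamfed   [nasal place assimilation]
  hamfed (rule 2 does not apply)
  hamfed (rule 3 does not apply)
  hamfed → hamfet   [final devoicing]
  giving Lusol hamfet.
Witun: start from *hanfed.
  rule 1 (vowel merger): hanfed → henfed
  rule 2 (unconditioned shift): henfed → henfez
  rule 3: no change — henfez
  ⇒ Witun henfez
No other proto-form is consistent with every reflex, so the reconstruction is *hanfed.

*hanfed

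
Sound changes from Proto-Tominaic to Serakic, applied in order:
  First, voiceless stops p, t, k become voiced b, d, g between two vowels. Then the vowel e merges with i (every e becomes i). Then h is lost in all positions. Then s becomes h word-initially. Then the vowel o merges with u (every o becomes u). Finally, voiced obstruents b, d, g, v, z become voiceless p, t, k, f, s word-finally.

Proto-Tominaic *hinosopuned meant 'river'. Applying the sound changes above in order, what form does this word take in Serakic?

Serakic: *hinosopuned > hinosobuned > hinosobunid > inosobunid > inusubunid > inusubunit  (by intervocalic voicing, vowel merger, h-loss, vowel merger, final devoicing)

inusubunit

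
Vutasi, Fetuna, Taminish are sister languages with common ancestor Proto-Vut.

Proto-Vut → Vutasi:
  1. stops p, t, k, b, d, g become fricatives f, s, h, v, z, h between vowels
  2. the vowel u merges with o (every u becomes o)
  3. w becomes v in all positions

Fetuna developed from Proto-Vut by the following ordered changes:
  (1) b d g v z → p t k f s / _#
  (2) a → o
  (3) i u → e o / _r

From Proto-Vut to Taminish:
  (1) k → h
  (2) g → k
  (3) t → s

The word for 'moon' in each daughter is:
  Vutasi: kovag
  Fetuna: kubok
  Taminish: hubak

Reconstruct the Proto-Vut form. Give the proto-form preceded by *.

Position 4: Vutasi has a, Fetuna has o, Taminish has a. Vutasi preserves a here (none of its changes turn any other segment into a), so the proto-segment is *a.
Position 1: Vutasi has k, Fetuna has k, Taminish has h. Vutasi preserves k here (none of its changes turn any other segment into k), so the proto-segment is *k.
Position 5: Vutasi has g, Fetuna has k, Taminish has k. Vutasi preserves g here (none of its changes turn any other segment into g), so the proto-segment is *g.
Continuing position by position gives *kubag; check it forward:
Vutasi: start from *kubag.
  rule 1 (intervocalic lenition): kubag → kuvag
  rule 2 (vowel merger): kuvag → kovag
  rule 3: no change — kovag
  ⇒ Vutasi kovag
Fetuna: *kubag > kubak > kubok  (by final devoicing, vowel merger)
Taminish: *kubag > hubag > hubak  (by unconditioned shift, unconditioned shift)
No other proto-form is consistent with every reflex, so the reconstruction is *kubag.

*kubag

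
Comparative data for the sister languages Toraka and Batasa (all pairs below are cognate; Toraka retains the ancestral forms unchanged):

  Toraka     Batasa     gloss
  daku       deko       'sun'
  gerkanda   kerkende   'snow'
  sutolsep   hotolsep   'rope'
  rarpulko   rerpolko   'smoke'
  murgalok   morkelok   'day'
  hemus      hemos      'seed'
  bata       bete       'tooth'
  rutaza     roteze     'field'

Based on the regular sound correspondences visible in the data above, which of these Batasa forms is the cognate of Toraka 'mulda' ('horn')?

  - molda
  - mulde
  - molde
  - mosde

molde

sutolsep ~ hotolsep, rarpulko ~ rerpolko — Toraka u corresponds to Batasa o after a consonant, before a consonant other than r, m, n, p, b, f, v.
gerkanda ~ kerkende, bata ~ bete — Toraka a corresponds to Batasa e word-finally.
Applying these to Toraka 'mulda':
  mulda → molda   (u→o after a consonant, before a consonant other than r, m, n, p, b, f, v)
  molda → molde   (a→e word-finally)
So the Batasa cognate is 'molde'.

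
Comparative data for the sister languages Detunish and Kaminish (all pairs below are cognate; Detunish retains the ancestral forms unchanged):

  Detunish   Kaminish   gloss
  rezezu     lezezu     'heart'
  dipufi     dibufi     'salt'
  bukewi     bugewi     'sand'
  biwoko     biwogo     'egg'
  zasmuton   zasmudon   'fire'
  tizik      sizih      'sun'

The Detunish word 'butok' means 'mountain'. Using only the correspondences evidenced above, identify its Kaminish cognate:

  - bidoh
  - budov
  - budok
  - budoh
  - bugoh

zasmuton ~ zasmudon — Detunish t corresponds to Kaminish d between vowels (before a back vowel).
tizik ~ sizih — Detunish k corresponds to Kaminish h word-finally.
Applying these to Detunish 'butok':
  butok → budok   (t→d between vowels (before a back vowel))
  budok → budoh   (k→h word-finally)
So the Kaminish cognate is 'budoh'.

budoh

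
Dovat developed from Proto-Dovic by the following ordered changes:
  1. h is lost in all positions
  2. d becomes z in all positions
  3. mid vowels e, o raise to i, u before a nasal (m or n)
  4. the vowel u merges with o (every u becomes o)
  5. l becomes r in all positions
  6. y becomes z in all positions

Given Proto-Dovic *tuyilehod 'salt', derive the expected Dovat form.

tozireoz

Dovat: *tuyilehod > tuyileod > tuyileoz > toyileoz > toyireoz > tozireoz  (by h-loss, unconditioned shift, vowel merger, unconditioned shift, unconditioned shift)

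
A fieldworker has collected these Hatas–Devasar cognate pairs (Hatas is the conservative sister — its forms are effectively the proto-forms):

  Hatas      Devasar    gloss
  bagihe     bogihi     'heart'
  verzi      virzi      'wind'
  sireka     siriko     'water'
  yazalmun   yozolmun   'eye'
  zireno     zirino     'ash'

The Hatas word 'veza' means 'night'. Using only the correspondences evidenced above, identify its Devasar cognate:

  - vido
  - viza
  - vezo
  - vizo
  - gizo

vizo

sireka ~ siriko — Hatas e corresponds to Devasar i after a consonant, before a consonant other than r, m, n, p, b, f, v.
sireka ~ siriko — Hatas a corresponds to Devasar o word-finally.
Applying these to Hatas 'veza':
  veza → viza   (e→i after a consonant, before a consonant other than r, m, n, p, b, f, v)
  viza → vizo   (a→o word-finally)
So the Devasar cognate is 'vizo'.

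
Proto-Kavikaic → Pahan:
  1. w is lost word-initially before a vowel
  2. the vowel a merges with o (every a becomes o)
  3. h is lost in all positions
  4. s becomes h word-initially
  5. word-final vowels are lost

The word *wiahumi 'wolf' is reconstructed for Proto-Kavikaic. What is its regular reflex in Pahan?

ioum

Pahan: *wiahumi > iahumi > iohumi > ioumi > ioum  (by glide loss, vowel merger, h-loss, apocope)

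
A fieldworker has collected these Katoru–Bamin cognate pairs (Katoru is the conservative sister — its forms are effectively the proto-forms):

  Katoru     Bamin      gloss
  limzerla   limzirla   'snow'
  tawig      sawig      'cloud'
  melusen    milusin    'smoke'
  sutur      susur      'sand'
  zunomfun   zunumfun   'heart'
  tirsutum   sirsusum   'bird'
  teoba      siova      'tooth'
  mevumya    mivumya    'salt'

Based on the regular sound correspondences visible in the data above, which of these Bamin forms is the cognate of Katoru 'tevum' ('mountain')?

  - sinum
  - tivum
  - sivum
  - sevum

teoba ~ siova — Katoru t corresponds to Bamin s word-initially before a front vowel.
mevumya ~ mivumya — Katoru e corresponds to Bamin i after a consonant, before a labial obstruent.
Applying these to Katoru 'tevum':
  tevum → sevum   (t→s word-initially before a front vowel)
  sevum → sivum   (e→i after a consonant, before a labial obstruent)
So the Bamin cognate is 'sivum'.

sivum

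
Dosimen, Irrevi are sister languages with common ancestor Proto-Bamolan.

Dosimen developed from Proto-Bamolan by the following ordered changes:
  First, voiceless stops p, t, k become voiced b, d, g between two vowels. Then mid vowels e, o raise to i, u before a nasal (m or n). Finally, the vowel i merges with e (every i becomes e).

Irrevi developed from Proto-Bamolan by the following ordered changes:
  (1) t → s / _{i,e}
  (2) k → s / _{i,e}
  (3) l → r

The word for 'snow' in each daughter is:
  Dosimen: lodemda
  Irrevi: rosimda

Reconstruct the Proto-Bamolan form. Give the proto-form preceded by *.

*lotimda

Position 3: Dosimen has d, Irrevi has s. Taking the neighbouring segments as reconstructed: Dosimen d could go back to *t or *d; Irrevi s could go back to *t or *k or *s — the one source consistent with every daughter is *t.
Position 4: Dosimen has e, Irrevi has i. Irrevi preserves i here (none of its changes turn any other segment into i), so the proto-segment is *i.
Position 1: Dosimen has l, Irrevi has r. Dosimen preserves l here (none of its changes turn any other segment into l), so the proto-segment is *l.
Verify the candidate proto-form against each daughter:
Dosimen: *lotimda
  lotimda → lodimda   [intervocalic voicing]
  lodimda (rule 2 does not apply)
  lodimda → lodemda   [vowel merger]
  giving Dosimen lodemda.
Irrevi: *lotimda
  lotimda → losimda   [palatalisation]
  losimda (rule 2 does not apply)
  losimda → rosimda   [unconditioned shift]
  giving Irrevi rosimda.
*lotimda is the unique common source.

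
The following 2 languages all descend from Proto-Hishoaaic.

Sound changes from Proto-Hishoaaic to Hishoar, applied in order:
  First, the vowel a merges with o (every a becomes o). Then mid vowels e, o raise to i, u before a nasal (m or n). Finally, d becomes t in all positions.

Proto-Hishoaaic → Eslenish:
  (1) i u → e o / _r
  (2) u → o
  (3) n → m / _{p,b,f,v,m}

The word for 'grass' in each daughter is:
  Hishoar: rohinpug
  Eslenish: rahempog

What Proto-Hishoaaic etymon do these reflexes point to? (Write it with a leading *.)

Position 2: Hishoar has o, Eslenish has a. Eslenish preserves a here (none of its changes turn any other segment into a), so the proto-segment is *a.
Position 7: Hishoar has u, Eslenish has o. Taking the neighbouring segments as reconstructed: Hishoar u can only go back to *u; Eslenish o could go back to *o or *u — the one source consistent with every daughter is *u.
Verify the candidate proto-form against each daughter:
Hishoar: *rahenpug
  rahenpug → rohenpug   [vowel merger]
  rohenpug → rohinpug   [pre-nasal raising]
  rohinpug (rule 3 does not apply)
  giving Hishoar rohinpug.
Eslenish: start from *rahenpug.
  rule 1: no change — rahenpug
  rule 2 (vowel merger): rahenpug → rahenpog
  rule 3 (nasal place assimilation): rahenpog → rahempog
  ⇒ Eslenish rahempog
No other proto-form is consistent with every reflex, so the reconstruction is *rahenpug.

*rahenpug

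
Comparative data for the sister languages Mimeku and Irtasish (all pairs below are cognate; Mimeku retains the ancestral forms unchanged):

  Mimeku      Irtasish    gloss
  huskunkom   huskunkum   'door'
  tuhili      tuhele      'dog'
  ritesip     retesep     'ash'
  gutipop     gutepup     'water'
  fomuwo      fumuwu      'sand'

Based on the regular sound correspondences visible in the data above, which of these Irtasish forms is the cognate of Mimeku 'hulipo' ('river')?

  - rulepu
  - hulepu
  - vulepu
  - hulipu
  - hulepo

hulepu

ritesip ~ retesep, gutipop ~ gutepup — Mimeku i corresponds to Irtasish e after a consonant, before a labial obstruent.
fomuwo ~ fumuwu — Mimeku o corresponds to Irtasish u word-finally.
Applying these to Mimeku 'hulipo':
  hulipo → hulepo   (i→e after a consonant, before a labial obstruent)
  hulepo → hulepu   (o→u word-finally)
So the Irtasish cognate is 'hulepu'.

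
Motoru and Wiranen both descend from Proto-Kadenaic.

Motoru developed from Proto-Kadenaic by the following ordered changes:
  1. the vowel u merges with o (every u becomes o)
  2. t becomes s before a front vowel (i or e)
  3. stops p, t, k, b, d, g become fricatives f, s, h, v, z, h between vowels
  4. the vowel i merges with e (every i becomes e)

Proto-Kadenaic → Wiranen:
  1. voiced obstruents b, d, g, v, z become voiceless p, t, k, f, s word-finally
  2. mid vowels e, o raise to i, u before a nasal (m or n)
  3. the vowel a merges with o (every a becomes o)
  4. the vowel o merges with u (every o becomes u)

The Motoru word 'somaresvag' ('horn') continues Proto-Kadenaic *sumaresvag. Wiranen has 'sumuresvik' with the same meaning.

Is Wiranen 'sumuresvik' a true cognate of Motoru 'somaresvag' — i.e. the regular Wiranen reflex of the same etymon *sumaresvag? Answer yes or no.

Derive the expected Wiranen reflex of *sumaresvag:
Wiranen: *sumaresvag
  sumaresvag → sumaresvak   [final devoicing]
  sumaresvak (rule 2 does not apply)
  sumaresvak → sumoresvok   [vowel merger]
  sumoresvok → sumuresvuk   [vowel merger]
  giving Wiranen sumuresvuk.
The regular Wiranen reflex would be 'sumuresvuk', but the attested form is 'sumuresvik'. The correspondence is irregular, so they are not cognates (the Wiranen form has a different source).

no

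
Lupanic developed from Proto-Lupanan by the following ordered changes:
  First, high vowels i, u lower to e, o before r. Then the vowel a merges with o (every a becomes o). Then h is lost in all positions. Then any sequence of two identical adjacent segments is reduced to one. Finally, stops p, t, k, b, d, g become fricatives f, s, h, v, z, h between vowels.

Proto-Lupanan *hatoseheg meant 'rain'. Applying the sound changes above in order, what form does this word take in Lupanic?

ososeg

Lupanic: start from *hatoseheg.
  rule 1: no change — hatoseheg
  rule 2 (vowel merger): hatoseheg → hotoseheg
  rule 3 (h-loss): hotoseheg → otoseeg
  rule 4 (degemination): otoseeg → otoseg
  rule 5 (intervocalic lenition): otoseg → ososeg
  ⇒ Lupanic ososeg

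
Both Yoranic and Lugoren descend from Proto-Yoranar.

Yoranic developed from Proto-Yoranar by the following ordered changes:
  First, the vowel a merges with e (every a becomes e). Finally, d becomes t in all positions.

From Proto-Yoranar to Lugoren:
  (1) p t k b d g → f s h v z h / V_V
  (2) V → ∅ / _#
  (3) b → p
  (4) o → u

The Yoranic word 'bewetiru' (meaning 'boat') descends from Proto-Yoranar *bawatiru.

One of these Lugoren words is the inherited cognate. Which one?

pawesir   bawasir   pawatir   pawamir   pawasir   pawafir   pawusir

pawasir

Lugoren: *bawatiru > bawasiru > bawasir > pawasir  (by intervocalic lenition, apocope, unconditioned shift)
Only 'pawasir' matches the regular Lugoren development of *bawatiru.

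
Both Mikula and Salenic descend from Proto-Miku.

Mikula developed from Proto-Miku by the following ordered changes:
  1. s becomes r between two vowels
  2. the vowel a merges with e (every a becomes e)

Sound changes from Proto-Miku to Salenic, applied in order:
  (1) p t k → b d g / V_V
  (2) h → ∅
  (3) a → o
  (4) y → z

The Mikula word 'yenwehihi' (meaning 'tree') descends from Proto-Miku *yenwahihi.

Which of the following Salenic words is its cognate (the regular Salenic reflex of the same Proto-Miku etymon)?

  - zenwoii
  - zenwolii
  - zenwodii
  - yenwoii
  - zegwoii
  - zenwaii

Salenic: *yenwahihi > yenwaii > yenwoii > zenwoii  (by h-loss, vowel merger, unconditioned shift)

zenwoii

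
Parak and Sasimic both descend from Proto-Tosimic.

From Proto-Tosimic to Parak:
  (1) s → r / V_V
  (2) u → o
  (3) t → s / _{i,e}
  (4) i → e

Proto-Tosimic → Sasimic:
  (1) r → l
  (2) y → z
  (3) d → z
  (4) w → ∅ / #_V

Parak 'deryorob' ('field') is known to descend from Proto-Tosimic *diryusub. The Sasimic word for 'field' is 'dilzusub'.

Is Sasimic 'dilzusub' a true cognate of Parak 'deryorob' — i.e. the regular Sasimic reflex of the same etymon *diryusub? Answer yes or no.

Derive the expected Sasimic reflex of *diryusub:
Sasimic: *diryusub > dilyusub > dilzusub > zilzusub  (by unconditioned shift, unconditioned shift, unconditioned shift)
The regular Sasimic reflex would be 'zilzusub', but the attested form is 'dilzusub'. The correspondence is irregular, so they are not cognates (the Sasimic form has a different source).

no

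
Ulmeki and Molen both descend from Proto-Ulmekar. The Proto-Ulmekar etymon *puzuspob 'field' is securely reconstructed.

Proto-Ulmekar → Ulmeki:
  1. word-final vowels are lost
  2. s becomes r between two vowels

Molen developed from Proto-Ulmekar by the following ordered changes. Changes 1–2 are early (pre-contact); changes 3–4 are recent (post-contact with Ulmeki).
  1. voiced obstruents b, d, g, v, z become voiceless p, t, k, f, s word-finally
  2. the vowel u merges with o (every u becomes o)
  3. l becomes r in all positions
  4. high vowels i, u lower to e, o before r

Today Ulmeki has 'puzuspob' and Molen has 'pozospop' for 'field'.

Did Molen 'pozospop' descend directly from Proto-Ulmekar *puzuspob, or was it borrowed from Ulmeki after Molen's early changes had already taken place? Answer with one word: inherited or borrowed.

If inherited, *puzuspob would pass through all of Molen's changes:
Molen: *puzuspob
  puzuspob → puzuspop   [final devoicing]
  puzuspop → pozospop   [vowel merger]
  pozospop (rule 3 does not apply)
  pozospop (rule 4 does not apply)
  giving Molen pozospop.
If borrowed from Ulmeki 'puzuspob' after the early changes, it would undergo only the recent ones:
  rule 3 (unconditioned shift): no change (puzuspob)
  rule 4 (pre-rhotic lowering): no change (puzuspob)
  ⇒ as a loan: puzuspob
Molen 'pozospop' matches the inherited outcome exactly, so it is an inherited cognate, not a loan.

inherited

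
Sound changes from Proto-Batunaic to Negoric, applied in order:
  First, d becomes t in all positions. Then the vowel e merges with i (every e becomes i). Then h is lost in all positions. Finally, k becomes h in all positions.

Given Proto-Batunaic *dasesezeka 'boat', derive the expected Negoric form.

tasisiziha

Negoric: start from *dasesezeka.
  rule 1 (unconditioned shift): dasesezeka → tasesezeka
  rule 2 (vowel merger): tasesezeka → tasisizika
  rule 3: no change — tasisizika
  rule 4 (unconditioned shift): tasisizika → tasisiziha
  ⇒ Negoric tasisiziha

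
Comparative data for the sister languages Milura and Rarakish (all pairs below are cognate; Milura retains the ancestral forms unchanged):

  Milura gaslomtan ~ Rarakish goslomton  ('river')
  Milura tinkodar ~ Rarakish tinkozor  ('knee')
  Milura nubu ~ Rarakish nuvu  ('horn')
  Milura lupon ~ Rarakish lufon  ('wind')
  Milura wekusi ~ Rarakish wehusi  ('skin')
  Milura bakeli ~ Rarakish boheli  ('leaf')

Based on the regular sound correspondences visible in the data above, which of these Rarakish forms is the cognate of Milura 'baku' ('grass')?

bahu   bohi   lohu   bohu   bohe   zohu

gaslomtan ~ goslomton, bakeli ~ boheli — Milura a corresponds to Rarakish o after a consonant, before a consonant other than r, m, n, p, b, f, v.
wekusi ~ wehusi — Milura k corresponds to Rarakish h between vowels (before a back vowel).
Applying these to Milura 'baku':
  baku → boku   (a→o after a consonant, before a consonant other than r, m, n, p, b, f, v)
  boku → bohu   (k→h between vowels (before a back vowel))
So the Rarakish cognate is 'bohu'.

bohu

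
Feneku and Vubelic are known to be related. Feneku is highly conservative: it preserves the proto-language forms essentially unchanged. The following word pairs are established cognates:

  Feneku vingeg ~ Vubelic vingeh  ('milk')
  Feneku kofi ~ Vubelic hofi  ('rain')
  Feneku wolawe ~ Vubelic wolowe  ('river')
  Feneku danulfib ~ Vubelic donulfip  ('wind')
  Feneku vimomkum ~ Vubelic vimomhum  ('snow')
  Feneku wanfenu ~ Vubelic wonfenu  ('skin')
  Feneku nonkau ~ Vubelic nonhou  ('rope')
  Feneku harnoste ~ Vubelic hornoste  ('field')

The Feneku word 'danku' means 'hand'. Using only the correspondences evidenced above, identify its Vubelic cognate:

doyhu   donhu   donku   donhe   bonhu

donhu

danulfib ~ donulfip, wanfenu ~ wonfenu — Feneku a corresponds to Vubelic o after a consonant, before a nasal.
vimomkum ~ vimomhum — Feneku k corresponds to Vubelic h after a consonant, before a back vowel.
Applying these to Feneku 'danku':
  danku → donku   (a→o after a consonant, before a nasal)
  donku → donhu   (k→h after a consonant, before a back vowel)
So the Vubelic cognate is 'donhu'.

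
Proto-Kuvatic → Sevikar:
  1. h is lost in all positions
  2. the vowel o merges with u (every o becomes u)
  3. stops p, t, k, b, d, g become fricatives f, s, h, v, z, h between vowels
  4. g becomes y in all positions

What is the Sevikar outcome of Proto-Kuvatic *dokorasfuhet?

Sevikar: *dokorasfuhet
  dokorasfuhet → dokorasfuet   [h-loss]
  dokorasfuet → dukurasfuet   [vowel merger]
  dukurasfuet → duhurasfuet   [intervocalic lenition]
  duhurasfuet (rule 4 does not apply)
  giving Sevikar duhurasfuet.

duhurasfuet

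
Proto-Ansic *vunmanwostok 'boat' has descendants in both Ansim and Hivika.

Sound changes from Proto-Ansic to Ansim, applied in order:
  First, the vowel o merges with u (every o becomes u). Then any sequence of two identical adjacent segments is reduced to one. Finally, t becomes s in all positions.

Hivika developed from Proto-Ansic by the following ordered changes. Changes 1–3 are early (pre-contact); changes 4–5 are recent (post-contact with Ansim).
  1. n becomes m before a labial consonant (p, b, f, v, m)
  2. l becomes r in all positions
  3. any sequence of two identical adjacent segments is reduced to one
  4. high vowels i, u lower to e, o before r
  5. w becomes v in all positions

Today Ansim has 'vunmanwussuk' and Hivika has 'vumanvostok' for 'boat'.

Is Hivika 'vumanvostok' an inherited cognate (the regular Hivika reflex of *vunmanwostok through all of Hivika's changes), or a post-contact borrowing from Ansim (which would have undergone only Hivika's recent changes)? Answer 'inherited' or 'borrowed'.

inherited

If inherited, *vunmanwostok would pass through all of Hivika's changes:
Hivika: *vunmanwostok > vummanwostok > vumanwostok > vumanvostok  (by nasal place assimilation, degemination, unconditioned shift)
If borrowed from Ansim 'vunmanwussuk' after the early changes, it would undergo only the recent ones:
  rule 4 (pre-rhotic lowering): no change (vunmanwussuk)
  rule 5 (unconditioned shift): vunmanwussuk → vunmanvussuk
  ⇒ as a loan: vunmanvussuk
Hivika 'vumanvostok' matches the inherited outcome exactly, so it is an inherited cognate, not a loan.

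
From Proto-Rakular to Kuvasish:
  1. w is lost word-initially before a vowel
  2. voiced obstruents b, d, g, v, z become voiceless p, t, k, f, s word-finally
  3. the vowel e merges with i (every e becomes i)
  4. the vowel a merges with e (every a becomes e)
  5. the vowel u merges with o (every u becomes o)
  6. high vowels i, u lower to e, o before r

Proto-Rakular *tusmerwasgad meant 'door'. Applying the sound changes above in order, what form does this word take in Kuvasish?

tosmerwesget

Kuvasish: start from *tusmerwasgad.
  rule 1: no change — tusmerwasgad
  rule 2 (final devoicing): tusmerwasgad → tusmerwasgat
  rule 3 (vowel merger): tusmerwasgat → tusmirwasgat
  rule 4 (vowel merger): tusmirwasgat → tusmirwesget
  rule 5 (vowel merger): tusmirwesget → tosmirwesget
  rule 6 (pre-rhotic lowering): tosmirwesget → tosmerwesget
  ⇒ Kuvasish tosmerwesget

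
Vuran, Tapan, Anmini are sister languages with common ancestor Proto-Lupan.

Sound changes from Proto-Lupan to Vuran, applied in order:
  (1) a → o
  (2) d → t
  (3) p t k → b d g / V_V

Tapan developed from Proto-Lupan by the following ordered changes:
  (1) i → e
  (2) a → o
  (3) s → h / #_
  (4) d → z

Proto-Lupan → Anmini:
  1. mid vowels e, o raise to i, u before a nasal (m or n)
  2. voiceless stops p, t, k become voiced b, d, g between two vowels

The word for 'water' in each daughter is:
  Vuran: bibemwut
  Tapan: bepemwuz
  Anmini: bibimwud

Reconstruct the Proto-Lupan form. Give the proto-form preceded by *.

*bipemwud

Position 2: Vuran has i, Tapan has e, Anmini has i. Vuran preserves i here (none of its changes turn any other segment into i), so the proto-segment is *i.
Position 3: Vuran has b, Tapan has p, Anmini has b. Tapan preserves p here (none of its changes turn any other segment into p), so the proto-segment is *p.
Verify the candidate proto-form against each daughter:
Vuran: start from *bipemwud.
  rule 1: no change — bipemwud
  rule 2 (unconditioned shift): bipemwud → bipemwut
  rule 3 (intervocalic voicing): bipemwut → bibemwut
  ⇒ Vuran bibemwut
Tapan: start from *bipemwud.
  rule 1 (vowel merger): bipemwud → bepemwud
  rule 2: no change — bepemwud
  rule 3: no change — bepemwud
  rule 4 (unconditioned shift): bepemwud → bepemwuz
  ⇒ Tapan bepemwuz
Anmini: *bipemwud > bipimwud > bibimwud  (by pre-nasal raising, intervocalic voicing)
Only *bipemwud yields all of Vuran bibemwut, Tapan bepemwuz, Anmini bibimwud.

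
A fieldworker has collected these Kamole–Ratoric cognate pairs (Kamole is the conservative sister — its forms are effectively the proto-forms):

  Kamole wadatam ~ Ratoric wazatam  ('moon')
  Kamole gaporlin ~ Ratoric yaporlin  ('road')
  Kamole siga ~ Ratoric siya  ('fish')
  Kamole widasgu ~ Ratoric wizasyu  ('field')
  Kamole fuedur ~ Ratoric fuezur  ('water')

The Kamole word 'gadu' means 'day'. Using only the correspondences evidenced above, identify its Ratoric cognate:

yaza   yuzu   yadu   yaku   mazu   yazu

yazu

gaporlin ~ yaporlin — Kamole g corresponds to Ratoric y word-initially before a back vowel.
fuedur ~ fuezur — Kamole d corresponds to Ratoric z between vowels (before a back vowel).
Applying these to Kamole 'gadu':
  gadu → yadu   (g→y word-initially before a back vowel)
  yadu → yazu   (d→z between vowels (before a back vowel))
So the Ratoric cognate is 'yazu'.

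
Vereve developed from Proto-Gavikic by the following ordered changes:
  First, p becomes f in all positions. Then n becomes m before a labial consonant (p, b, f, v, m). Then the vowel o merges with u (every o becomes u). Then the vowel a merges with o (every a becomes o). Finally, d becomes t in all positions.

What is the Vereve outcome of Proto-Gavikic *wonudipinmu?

Vereve: start from *wonudipinmu.
  rule 1 (unconditioned shift): wonudipinmu → wonudifinmu
  rule 2 (nasal place assimilation): wonudifinmu → wonudifimmu
  rule 3 (vowel merger): wonudifimmu → wunudifimmu
  rule 4: no change — wunudifimmu
  rule 5 (unconditioned shift): wunudifimmu → wunutifimmu
  ⇒ Vereve wunutifimmu

wunutifimmu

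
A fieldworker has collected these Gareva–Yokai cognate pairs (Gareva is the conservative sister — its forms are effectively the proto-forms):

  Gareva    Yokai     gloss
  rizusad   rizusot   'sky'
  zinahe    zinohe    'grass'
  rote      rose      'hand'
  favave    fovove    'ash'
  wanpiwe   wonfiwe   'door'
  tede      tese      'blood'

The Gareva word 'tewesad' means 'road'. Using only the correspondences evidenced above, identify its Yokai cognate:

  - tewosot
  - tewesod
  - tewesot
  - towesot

rizusad ~ rizusot, zinahe ~ zinohe — Gareva a corresponds to Yokai o after a consonant, before a consonant other than r, m, n, p, b, f, v.
rizusad ~ rizusot — Gareva d corresponds to Yokai t word-finally.
Applying these to Gareva 'tewesad':
  tewesad → tewesod   (a→o after a consonant, before a consonant other than r, m, n, p, b, f, v)
  tewesod → tewesot   (d→t word-finally)
So the Yokai cognate is 'tewesot'.

tewesot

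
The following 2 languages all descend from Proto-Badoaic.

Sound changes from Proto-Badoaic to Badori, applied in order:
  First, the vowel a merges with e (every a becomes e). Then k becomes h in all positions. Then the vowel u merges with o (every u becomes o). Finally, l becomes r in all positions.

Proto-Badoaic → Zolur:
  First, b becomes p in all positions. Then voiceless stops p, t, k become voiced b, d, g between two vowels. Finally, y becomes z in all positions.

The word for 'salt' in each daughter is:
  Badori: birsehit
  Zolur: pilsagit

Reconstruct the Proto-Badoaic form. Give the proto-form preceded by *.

Position 3: Badori has r, Zolur has l. Zolur preserves l here (none of its changes turn any other segment into l), so the proto-segment is *l.
Position 1: Badori has b, Zolur has p. Badori preserves b here (none of its changes turn any other segment into b), so the proto-segment is *b.
Position 6: Badori has h, Zolur has g. Taking the neighbouring segments as reconstructed: Badori h could go back to *k or *h; Zolur g could go back to *k or *g — the one source consistent with every daughter is *k.
Verify the candidate proto-form against each daughter:
Badori: start from *bilsakit.
  rule 1 (vowel merger): bilsakit → bilsekit
  rule 2 (unconditioned shift): bilsekit → bilsehit
  rule 3: no change — bilsehit
  rule 4 (unconditioned shift): bilsehit → birsehit
  ⇒ Badori birsehit
Zolur: *bilsakit > pilsakit > pilsagit  (by unconditioned shift, intervocalic voicing)
No other proto-form is consistent with every reflex, so the reconstruction is *bilsakit.

*bilsakit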